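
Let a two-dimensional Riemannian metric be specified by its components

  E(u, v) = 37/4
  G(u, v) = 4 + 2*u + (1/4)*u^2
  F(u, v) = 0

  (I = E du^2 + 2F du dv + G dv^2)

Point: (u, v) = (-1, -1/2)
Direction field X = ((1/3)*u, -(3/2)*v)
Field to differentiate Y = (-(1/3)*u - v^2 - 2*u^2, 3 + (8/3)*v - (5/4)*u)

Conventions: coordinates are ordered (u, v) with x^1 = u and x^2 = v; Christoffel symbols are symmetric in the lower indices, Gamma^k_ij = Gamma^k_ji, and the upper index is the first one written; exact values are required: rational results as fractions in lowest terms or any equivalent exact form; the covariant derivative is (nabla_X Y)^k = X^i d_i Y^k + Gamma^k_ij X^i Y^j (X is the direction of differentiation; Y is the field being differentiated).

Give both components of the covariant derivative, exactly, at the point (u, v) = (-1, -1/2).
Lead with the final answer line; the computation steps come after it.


Answer: (nabla_X Y)^u = -3461/5328, (nabla_X Y)^v = 697/432

E = 37/4, F = 0, G = 9/4 at the point
E_u = 0, E_v = 0, F_u = 0, F_v = 0, G_u = 3/2, G_v = 0
EG - F^2 = 333/16;  g^inv = (16/333) * [[9/4, 0], [0, 37/4]]
first-kind symbols [ij,l] = (1/2)(d_i g_jl + d_j g_il - d_l g_ij): [uu,u] = E_u/2 = 0, [uu,v] = F_u - E_v/2 = 0, [uv,u] = E_v/2 = 0, [uv,v] = G_u/2 = 3/4, [vv,u] = F_v - G_u/2 = -3/4, [vv,v] = G_v/2 = 0
Gamma^u_ij = (G*[ij,u] - F*[ij,v])/(EG - F^2), Gamma^v_ij = (E*[ij,v] - F*[ij,u])/(EG - F^2)
Gamma_uuu = 0, Gamma_uuv = 0, Gamma_uvv = -3/37, Gamma_vuu = 0, Gamma_vuv = 1/3, Gamma_vvv = 0
X = (-1/3, 3/4), Y = (-23/12, 35/12) at the point


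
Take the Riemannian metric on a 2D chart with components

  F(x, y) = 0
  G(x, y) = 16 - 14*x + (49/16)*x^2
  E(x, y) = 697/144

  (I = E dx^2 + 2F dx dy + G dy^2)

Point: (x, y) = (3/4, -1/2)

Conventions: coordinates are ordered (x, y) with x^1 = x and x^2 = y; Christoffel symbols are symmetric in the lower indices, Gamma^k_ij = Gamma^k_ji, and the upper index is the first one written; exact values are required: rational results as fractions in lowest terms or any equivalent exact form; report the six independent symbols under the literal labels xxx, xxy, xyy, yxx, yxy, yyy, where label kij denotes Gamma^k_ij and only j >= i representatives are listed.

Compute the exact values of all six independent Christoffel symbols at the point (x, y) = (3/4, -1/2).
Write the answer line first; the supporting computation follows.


Answer: Gamma_xxx = 0, Gamma_xxy = 0, Gamma_xyy = 2709/2788, Gamma_yxx = 0, Gamma_yxy = -28/43, Gamma_yyy = 0

E = 697/144, F = 0, G = 1849/256 at the point
E_x = 0, E_y = 0, F_x = 0, F_y = 0, G_x = -301/32, G_y = 0
EG - F^2 = 1288753/36864;  g^inv = (36864/1288753) * [[1849/256, 0], [0, 697/144]]
first-kind symbols [ij,l] = (1/2)(d_i g_jl + d_j g_il - d_l g_ij): [xx,x] = E_x/2 = 0, [xx,y] = F_x - E_y/2 = 0, [xy,x] = E_y/2 = 0, [xy,y] = G_x/2 = -301/64, [yy,x] = F_y - G_x/2 = 301/64, [yy,y] = G_y/2 = 0
Gamma^x_ij = (G*[ij,x] - F*[ij,y])/(EG - F^2), Gamma^y_ij = (E*[ij,y] - F*[ij,x])/(EG - F^2)


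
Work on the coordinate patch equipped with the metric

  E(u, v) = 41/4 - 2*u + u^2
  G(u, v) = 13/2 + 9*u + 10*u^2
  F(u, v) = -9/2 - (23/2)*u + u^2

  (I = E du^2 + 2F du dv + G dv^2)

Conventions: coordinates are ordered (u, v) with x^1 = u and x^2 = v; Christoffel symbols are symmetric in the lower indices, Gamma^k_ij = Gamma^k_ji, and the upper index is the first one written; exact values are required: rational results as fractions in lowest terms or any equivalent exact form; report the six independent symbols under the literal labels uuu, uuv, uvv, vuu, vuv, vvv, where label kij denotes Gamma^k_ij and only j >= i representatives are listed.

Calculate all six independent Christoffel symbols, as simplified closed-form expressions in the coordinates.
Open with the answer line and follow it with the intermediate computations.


Answer: Gamma_uuu = (64*u^3 + 268*u^2 - 1006*u - 466)/(72*u^4 + 96*u^3 - 258*u^2 - 194*u + 371), Gamma_uuv = (-80*u^3 + 884*u^2 + 774*u + 162)/(72*u^4 + 96*u^3 - 258*u^2 - 194*u + 371), Gamma_uvv = (-800*u^3 - 1080*u^2 - 844*u - 234)/(72*u^4 + 96*u^3 - 258*u^2 - 194*u + 371), Gamma_vuu = (8*u^3 - 24*u^2 + 292*u - 979)/(72*u^4 + 96*u^3 - 258*u^2 - 194*u + 371), Gamma_vuv = (80*u^3 - 124*u^2 + 748*u + 369)/(72*u^4 + 96*u^3 - 258*u^2 - 194*u + 371), Gamma_vvv = (80*u^3 - 884*u^2 - 774*u - 162)/(72*u^4 + 96*u^3 - 258*u^2 - 194*u + 371)

E = 41/4 - 2*u + u^2; F = -9/2 - (23/2)*u + u^2; G = 13/2 + 9*u + 10*u^2
Gamma^k_ij = (1/2) g^{kl} (d_i g_jl + d_j g_il - d_l g_ij), with g^inv = (1/(EG-F^2)) [[G, -F], [-F, E]]
first partials: E_u = -2 + 2*u, E_v = 0, F_u = -23/2 + 2*u, F_v = 0, G_u = 9 + 20*u, G_v = 0
D = EG - F^2 = 371/8 - (97/4)*u - (129/4)*u^2 + 12*u^3 + 9*u^4
expanded: Gamma^u_uu = (G E_u - 2F F_u + F E_v)/(2D), Gamma^u_uv = (G E_v - F G_u)/(2D), Gamma^u_vv = (2G F_v - G G_u - F G_v)/(2D), Gamma^v_uu = (2E F_u - E E_v - F E_u)/(2D), Gamma^v_uv = (E G_u - F E_v)/(2D), Gamma^v_vv = (E G_v - 2F F_v + F G_u)/(2D); substitute and cancel common factors


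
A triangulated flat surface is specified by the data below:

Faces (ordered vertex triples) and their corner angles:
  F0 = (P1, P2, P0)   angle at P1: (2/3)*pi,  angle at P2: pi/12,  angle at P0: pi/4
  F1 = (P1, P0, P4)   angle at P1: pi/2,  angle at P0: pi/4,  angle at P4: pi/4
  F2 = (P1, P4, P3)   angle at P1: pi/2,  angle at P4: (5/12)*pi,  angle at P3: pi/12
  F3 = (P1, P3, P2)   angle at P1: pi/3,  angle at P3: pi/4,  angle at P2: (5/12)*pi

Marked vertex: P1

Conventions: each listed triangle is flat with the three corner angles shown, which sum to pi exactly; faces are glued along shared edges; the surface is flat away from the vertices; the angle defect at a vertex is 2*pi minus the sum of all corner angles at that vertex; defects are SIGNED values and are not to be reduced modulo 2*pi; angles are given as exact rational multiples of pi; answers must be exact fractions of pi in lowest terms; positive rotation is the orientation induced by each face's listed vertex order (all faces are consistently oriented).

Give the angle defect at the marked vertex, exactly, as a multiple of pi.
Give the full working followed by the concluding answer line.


Sum of corner angles at P1: 2*pi
defect = 2*pi - 2*pi

Answer: defect(P1) = 0


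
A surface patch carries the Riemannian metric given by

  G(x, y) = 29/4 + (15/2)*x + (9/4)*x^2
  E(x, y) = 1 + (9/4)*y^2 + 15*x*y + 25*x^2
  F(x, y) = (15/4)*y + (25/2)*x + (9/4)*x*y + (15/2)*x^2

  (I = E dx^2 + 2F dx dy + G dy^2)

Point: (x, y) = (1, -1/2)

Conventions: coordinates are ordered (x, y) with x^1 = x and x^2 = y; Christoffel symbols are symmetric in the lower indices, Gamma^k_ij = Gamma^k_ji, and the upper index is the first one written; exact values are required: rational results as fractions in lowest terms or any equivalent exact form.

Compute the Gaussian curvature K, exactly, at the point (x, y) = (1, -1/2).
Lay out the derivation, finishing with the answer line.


E = 305/16, F = 17, G = 17, EG - F^2 = 561/16 at the point
E_x = 85/2, E_y = 51/4, F_x = 211/8, F_y = 6, G_x = 12, G_y = 0
E_yy = 9/2, F_xy = 9/4, G_xx = 9/2
K follows from Brioschi's formula, (det M1 - det M2)/(EG - F^2)^2.
M1 = [[-E_yy/2 + F_xy - G_xx/2, E_x/2, F_x - E_y/2], [F_y - G_x/2, E, F], [G_y/2, F, G]] = [[-9/4, 85/4, 20], [0, 305/16, 17], [0, 17, 17]]; det M1 = -5049/64
M2 = [[0, E_y/2, G_x/2], [E_y/2, E, F], [G_x/2, F, G]] = [[0, 51/8, 6], [51/8, 305/16, 17], [6, 17, 17]]; det M2 = -4905/64
det M1 - det M2 = -9/4; K = -9/4 / (561/16)^2 = -64/34969

Answer: K = -64/34969


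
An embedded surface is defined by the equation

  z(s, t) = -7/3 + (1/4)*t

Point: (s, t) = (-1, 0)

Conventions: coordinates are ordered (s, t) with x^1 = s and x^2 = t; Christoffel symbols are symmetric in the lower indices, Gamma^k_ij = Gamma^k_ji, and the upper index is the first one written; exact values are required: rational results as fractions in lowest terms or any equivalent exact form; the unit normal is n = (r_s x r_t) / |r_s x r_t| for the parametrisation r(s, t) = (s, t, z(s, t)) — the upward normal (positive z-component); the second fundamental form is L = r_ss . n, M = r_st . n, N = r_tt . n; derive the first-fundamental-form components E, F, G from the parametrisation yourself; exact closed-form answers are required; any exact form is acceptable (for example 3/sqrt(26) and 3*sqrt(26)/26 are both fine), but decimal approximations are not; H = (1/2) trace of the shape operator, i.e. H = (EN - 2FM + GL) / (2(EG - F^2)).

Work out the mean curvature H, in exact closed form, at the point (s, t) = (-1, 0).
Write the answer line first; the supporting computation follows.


Answer: H = 0

z_s = 0, z_t = 1/4, z_ss = 0, z_st = 0, z_tt = 0
E = 1, F = 0, G = 17/16; answer radicand W^2 = 17/16
unnormalised second-form numerators: l = 0, m = 0, n = 0; L = l/sqrt(17/16), and similarly M = m/sqrt(W^2), N = n/sqrt(W^2)
H = (E*n - 2*F*m + G*l) / (2*(EG - F^2)*sqrt(W^2)); E*n - 2*F*m + G*l = 0, EG - F^2 = 17/16, so H = (0)/sqrt(17/16)


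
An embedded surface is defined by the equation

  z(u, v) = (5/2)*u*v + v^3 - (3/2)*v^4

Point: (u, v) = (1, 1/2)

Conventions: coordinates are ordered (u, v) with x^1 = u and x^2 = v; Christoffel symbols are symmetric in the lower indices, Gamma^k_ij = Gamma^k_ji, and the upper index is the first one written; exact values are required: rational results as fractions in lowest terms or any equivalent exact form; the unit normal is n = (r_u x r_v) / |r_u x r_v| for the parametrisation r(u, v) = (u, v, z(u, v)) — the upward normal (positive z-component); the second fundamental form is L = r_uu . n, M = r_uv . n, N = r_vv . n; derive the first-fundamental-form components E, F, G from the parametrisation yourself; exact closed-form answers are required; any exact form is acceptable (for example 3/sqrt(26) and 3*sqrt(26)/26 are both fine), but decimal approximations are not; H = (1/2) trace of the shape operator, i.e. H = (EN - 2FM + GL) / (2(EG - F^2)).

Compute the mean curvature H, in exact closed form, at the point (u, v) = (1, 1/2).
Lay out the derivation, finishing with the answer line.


z_u = 5/4, z_v = 5/2, z_uu = 0, z_uv = 5/2, z_vv = -3/2
E = 41/16, F = 25/8, G = 29/4; answer radicand W^2 = 141/16
unnormalised second-form numerators: l = 0, m = 5/2, n = -3/2; L = l/sqrt(141/16), and similarly M = m/sqrt(W^2), N = n/sqrt(W^2)
H = (E*n - 2*F*m + G*l) / (2*(EG - F^2)*sqrt(W^2)); E*n - 2*F*m + G*l = -623/32, EG - F^2 = 141/16, so H = (-623/564)/sqrt(141/16)

Answer: H = -623*sqrt(141)/19881


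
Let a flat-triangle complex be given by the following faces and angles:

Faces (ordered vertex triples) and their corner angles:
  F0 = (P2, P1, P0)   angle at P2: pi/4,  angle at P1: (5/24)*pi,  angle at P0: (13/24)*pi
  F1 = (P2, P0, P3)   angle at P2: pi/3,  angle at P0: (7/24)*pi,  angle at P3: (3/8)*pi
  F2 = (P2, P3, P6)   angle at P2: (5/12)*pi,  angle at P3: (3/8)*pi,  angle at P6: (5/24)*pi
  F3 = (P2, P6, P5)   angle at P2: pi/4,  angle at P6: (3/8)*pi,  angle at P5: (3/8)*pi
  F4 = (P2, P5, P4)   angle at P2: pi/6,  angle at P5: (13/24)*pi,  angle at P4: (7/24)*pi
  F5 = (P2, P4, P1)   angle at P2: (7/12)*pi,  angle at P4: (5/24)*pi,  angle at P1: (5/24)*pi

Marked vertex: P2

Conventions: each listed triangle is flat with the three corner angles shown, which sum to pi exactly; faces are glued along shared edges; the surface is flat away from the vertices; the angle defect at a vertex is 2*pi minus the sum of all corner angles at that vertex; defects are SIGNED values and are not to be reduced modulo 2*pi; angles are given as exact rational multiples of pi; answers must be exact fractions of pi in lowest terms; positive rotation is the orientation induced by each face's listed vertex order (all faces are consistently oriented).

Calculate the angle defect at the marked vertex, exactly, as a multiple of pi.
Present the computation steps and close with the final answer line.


Sum of corner angles at P2: 2*pi
defect = 2*pi - 2*pi

Answer: defect(P2) = 0


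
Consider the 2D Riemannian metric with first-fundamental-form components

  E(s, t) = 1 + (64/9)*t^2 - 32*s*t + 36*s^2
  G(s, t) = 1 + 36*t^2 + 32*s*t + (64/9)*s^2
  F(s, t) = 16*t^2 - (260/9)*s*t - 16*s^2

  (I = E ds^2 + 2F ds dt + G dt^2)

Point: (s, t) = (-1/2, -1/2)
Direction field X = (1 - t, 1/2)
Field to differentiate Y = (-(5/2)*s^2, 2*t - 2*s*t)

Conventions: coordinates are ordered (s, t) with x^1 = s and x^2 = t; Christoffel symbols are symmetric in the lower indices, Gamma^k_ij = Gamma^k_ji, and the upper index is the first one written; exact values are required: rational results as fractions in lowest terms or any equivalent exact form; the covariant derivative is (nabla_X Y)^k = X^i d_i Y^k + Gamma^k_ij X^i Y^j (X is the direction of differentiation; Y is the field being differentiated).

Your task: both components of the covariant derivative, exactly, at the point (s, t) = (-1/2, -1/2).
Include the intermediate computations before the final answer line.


E = 34/9, F = -65/9, G = 178/9 at the point
E_s = -20, E_t = 80/9, F_s = 274/9, F_t = -14/9, G_s = -208/9, G_t = -52
EG - F^2 = 203/9;  g^inv = (9/203) * [[178/9, 65/9], [65/9, 34/9]]
first-kind symbols [ij,l] = (1/2)(d_i g_jl + d_j g_il - d_l g_ij): [ss,s] = E_s/2 = -10, [ss,t] = F_s - E_t/2 = 26, [st,s] = E_t/2 = 40/9, [st,t] = G_s/2 = -104/9, [tt,s] = F_t - G_s/2 = 10, [tt,t] = G_t/2 = -26
Gamma^s_ij = (G*[ij,s] - F*[ij,t])/(EG - F^2), Gamma^t_ij = (E*[ij,t] - F*[ij,s])/(EG - F^2)
Gamma_sss = -90/203, Gamma_sst = 40/203, Gamma_stt = 90/203, Gamma_tss = 234/203, Gamma_tst = -104/203, Gamma_ttt = -234/203
X = (3/2, 1/2), Y = (-5/8, -3/2) at the point

Answer: (nabla_X Y)^s = 5405/1624, (nabla_X Y)^t = 6653/1624


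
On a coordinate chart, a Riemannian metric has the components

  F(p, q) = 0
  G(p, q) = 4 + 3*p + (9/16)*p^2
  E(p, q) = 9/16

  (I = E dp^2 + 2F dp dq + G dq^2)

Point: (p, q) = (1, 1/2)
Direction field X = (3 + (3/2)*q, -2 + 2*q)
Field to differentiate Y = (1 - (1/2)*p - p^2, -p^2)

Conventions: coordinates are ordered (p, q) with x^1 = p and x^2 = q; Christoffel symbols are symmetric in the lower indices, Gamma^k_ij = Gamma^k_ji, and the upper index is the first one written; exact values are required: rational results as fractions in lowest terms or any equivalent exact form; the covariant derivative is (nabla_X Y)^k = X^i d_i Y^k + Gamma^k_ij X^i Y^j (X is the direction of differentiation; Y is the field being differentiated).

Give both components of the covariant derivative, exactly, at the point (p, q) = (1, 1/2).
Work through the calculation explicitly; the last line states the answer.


E = 9/16, F = 0, G = 121/16 at the point
E_p = 0, E_q = 0, F_p = 0, F_q = 0, G_p = 33/8, G_q = 0
EG - F^2 = 1089/256;  g^inv = (256/1089) * [[121/16, 0], [0, 9/16]]
first-kind symbols [ij,l] = (1/2)(d_i g_jl + d_j g_il - d_l g_ij): [pp,p] = E_p/2 = 0, [pp,q] = F_p - E_q/2 = 0, [pq,p] = E_q/2 = 0, [pq,q] = G_p/2 = 33/16, [qq,p] = F_q - G_p/2 = -33/16, [qq,q] = G_q/2 = 0
Gamma^p_ij = (G*[ij,p] - F*[ij,q])/(EG - F^2), Gamma^q_ij = (E*[ij,q] - F*[ij,p])/(EG - F^2)
Gamma_ppp = 0, Gamma_ppq = 0, Gamma_pqq = -11/3, Gamma_qpp = 0, Gamma_qpq = 3/11, Gamma_qqq = 0
X = (15/4, -1), Y = (-1/2, -1) at the point

Answer: (nabla_X Y)^p = -313/24, (nabla_X Y)^q = -369/44


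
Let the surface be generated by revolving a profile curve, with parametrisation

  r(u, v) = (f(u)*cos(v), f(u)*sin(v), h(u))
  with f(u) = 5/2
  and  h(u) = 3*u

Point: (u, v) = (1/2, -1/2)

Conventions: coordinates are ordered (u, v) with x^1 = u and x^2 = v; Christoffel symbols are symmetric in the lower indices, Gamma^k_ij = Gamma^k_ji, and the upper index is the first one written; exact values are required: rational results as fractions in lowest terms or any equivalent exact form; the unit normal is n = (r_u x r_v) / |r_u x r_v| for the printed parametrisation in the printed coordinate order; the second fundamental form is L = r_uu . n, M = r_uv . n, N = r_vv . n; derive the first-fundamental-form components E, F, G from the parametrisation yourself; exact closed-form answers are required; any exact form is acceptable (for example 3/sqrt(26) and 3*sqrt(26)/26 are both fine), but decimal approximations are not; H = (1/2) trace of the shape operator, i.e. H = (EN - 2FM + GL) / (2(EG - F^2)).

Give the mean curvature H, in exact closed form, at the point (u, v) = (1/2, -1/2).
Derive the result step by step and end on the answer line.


f = 5/2, f' = 0, f'' = 0, h' = 3, h'' = 0
E = 9, F = 0, G = 25/4; answer radicand W^2 = 9
unnormalised second-form numerators: l = 0, m = 0, n = 15/2; L = l/sqrt(9), and similarly M = m/sqrt(W^2), N = n/sqrt(W^2)
H = (E*n - 2*F*m + G*l) / (2*(EG - F^2)*sqrt(W^2)); E*n - 2*F*m + G*l = 135/2, EG - F^2 = 225/4, so H = (3/5)/sqrt(9)

Answer: H = 1/5


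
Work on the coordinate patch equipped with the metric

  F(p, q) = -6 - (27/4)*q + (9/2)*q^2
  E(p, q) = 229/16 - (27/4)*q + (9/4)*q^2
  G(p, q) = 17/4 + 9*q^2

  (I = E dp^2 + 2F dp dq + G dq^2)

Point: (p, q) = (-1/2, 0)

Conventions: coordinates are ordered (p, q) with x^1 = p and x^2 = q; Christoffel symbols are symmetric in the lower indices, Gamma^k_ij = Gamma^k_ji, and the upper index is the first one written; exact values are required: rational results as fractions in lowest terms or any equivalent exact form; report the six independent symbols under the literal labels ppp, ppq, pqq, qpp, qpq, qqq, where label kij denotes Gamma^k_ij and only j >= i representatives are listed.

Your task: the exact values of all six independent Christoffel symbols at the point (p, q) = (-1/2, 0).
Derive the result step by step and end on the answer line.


E = 229/16, F = -6, G = 17/4 at the point
E_p = 0, E_q = -27/4, F_p = 0, F_q = -27/4, G_p = 0, G_q = 0
EG - F^2 = 1589/64;  g^inv = (64/1589) * [[17/4, 6], [6, 229/16]]
first-kind symbols [ij,l] = (1/2)(d_i g_jl + d_j g_il - d_l g_ij): [pp,p] = E_p/2 = 0, [pp,q] = F_p - E_q/2 = 27/8, [pq,p] = E_q/2 = -27/8, [pq,q] = G_p/2 = 0, [qq,p] = F_q - G_p/2 = -27/4, [qq,q] = G_q/2 = 0
Gamma^p_ij = (G*[ij,p] - F*[ij,q])/(EG - F^2), Gamma^q_ij = (E*[ij,q] - F*[ij,p])/(EG - F^2)

Answer: Gamma_ppp = 1296/1589, Gamma_ppq = -918/1589, Gamma_pqq = -1836/1589, Gamma_qpp = 6183/3178, Gamma_qpq = -1296/1589, Gamma_qqq = -2592/1589


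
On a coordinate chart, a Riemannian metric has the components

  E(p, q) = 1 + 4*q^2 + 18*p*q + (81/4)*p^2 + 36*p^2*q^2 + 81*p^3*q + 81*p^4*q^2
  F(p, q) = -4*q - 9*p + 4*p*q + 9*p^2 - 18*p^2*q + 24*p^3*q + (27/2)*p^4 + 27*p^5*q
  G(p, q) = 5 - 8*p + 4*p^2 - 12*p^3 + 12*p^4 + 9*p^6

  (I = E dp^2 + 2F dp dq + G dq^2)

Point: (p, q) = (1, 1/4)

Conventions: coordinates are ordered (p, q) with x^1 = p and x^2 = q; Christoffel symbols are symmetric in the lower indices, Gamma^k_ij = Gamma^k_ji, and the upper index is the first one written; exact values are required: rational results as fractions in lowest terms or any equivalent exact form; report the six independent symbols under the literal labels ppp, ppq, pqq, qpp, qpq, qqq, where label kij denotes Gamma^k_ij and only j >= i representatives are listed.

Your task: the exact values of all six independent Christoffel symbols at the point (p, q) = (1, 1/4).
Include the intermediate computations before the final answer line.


E = 857/16, F = 87/4, G = 10 at the point
E_p = 261/2, E_q = 319/2, F_p = 427/4, F_q = 33, G_p = 66, G_q = 0
EG - F^2 = 1001/16;  g^inv = (16/1001) * [[10, -87/4], [-87/4, 857/16]]
first-kind symbols [ij,l] = (1/2)(d_i g_jl + d_j g_il - d_l g_ij): [pp,p] = E_p/2 = 261/4, [pp,q] = F_p - E_q/2 = 27, [pq,p] = E_q/2 = 319/4, [pq,q] = G_p/2 = 33, [qq,p] = F_q - G_p/2 = 0, [qq,q] = G_q/2 = 0
Gamma^p_ij = (G*[ij,p] - F*[ij,q])/(EG - F^2), Gamma^q_ij = (E*[ij,q] - F*[ij,p])/(EG - F^2)

Answer: Gamma_ppp = 1044/1001, Gamma_ppq = 116/91, Gamma_pqq = 0, Gamma_qpp = 432/1001, Gamma_qpq = 48/91, Gamma_qqq = 0


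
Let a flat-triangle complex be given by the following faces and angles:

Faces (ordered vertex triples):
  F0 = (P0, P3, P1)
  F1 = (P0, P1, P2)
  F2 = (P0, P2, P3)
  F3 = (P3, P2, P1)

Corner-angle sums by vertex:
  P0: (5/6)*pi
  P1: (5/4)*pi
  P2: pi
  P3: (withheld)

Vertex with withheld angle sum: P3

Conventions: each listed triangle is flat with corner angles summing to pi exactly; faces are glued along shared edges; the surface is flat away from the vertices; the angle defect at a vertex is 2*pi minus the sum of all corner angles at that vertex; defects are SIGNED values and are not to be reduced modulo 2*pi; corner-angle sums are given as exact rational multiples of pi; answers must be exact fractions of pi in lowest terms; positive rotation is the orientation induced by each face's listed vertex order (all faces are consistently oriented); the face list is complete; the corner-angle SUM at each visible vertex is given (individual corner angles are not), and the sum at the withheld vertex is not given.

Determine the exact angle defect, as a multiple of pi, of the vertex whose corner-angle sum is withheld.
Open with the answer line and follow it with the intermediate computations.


Answer: defect(P3) = (13/12)*pi

V = 4, E = 6, F = 4; chi = V - E + F = 2
Gauss-Bonnet: total defect = 2*pi*chi = 4*pi; visible defects sum to (35/12)*pi


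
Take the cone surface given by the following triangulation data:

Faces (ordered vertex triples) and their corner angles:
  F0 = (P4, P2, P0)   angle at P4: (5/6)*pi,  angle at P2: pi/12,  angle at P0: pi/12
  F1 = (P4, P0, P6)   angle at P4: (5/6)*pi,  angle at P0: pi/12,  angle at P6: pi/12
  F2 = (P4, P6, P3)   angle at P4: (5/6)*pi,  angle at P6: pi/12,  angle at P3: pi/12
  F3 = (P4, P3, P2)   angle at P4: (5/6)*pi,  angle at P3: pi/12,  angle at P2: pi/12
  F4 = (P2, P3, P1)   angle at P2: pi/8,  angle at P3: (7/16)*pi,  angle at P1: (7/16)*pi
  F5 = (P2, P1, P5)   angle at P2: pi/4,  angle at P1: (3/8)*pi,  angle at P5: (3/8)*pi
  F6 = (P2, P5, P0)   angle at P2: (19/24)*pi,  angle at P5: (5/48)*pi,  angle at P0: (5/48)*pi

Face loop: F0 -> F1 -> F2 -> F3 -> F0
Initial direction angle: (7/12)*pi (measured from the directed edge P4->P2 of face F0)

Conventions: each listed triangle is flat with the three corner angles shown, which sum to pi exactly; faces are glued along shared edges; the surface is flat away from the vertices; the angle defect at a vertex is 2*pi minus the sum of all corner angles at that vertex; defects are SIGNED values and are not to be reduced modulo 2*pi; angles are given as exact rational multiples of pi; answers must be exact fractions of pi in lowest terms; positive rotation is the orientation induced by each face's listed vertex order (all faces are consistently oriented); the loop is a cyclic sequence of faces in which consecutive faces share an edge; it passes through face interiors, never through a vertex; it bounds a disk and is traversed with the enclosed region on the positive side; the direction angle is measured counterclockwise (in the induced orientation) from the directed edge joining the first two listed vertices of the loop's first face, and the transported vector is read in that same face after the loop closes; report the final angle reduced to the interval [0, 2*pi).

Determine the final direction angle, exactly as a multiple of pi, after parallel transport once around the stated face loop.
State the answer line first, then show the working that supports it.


Answer: final direction angle = (5/4)*pi

enclosed vertex P4: corner angles sum to (10/3)*pi, defect = 2*pi - (10/3)*pi = (-4/3)*pi
adding the enclosed defects to the starting angle (mod 2*pi, induced orientation) gives the holonomy
final angle = (7/12)*pi - (4/3)*pi = (5/4)*pi (mod 2*pi)


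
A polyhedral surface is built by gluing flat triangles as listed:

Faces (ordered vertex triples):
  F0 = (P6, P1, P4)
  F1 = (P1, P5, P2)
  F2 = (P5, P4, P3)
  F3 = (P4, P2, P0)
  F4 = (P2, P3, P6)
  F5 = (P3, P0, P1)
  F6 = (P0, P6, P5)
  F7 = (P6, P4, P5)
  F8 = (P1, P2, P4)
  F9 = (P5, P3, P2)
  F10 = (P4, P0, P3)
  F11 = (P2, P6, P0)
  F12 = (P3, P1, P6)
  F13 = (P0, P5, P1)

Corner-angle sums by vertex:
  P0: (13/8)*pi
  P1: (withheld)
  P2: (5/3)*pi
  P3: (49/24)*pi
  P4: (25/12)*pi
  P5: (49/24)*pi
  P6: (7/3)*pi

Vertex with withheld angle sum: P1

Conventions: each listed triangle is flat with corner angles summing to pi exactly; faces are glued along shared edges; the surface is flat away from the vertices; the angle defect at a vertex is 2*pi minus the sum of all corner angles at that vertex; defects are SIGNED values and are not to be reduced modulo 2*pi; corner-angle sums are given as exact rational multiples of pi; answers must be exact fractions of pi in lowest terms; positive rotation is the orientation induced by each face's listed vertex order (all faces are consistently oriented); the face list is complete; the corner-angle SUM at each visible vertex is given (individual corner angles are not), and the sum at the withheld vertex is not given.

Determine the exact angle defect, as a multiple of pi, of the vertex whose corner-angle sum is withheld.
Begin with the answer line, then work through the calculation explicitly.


Answer: defect(P1) = (-5/24)*pi

V = 7, E = 21, F = 14; chi = V - E + F = 0
Gauss-Bonnet: total defect = 2*pi*chi = 0; visible defects sum to (5/24)*pi


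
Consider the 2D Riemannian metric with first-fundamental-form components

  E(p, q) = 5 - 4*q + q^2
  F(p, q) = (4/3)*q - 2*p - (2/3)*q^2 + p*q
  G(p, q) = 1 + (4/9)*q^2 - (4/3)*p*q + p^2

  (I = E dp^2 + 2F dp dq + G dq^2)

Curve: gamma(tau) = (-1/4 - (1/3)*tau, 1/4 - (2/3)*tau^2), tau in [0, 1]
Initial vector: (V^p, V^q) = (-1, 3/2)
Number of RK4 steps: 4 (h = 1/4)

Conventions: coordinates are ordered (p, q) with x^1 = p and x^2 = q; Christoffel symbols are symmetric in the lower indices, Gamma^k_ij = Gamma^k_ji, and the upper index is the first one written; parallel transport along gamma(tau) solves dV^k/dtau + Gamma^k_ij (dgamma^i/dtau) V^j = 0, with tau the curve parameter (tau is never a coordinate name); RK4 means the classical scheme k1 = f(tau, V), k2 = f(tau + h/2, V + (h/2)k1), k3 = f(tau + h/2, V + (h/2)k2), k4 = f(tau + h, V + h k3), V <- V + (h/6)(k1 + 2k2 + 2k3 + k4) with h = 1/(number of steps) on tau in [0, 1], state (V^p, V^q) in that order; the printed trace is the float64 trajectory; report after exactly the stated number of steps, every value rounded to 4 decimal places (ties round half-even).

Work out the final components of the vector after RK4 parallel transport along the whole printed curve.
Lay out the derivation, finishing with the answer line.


gamma'(tau) = (-1/3, -(4/3)*tau); f(tau, V)^k = -Gamma^k_ij(gamma(tau)) gamma'^i(tau) V^j; h = 1/4; intermediate values shown to 6 dp
curve data and Christoffel symbols at the stage parameters:
  tau = 0.000000: gamma = (-0.250000, 0.250000), gamma' = (-0.333333, 0.000000); Gamma_ppp = 0.000000, Gamma_ppq = -0.413115, Gamma_pqq = 0.275410, Gamma_qpp = 0.000000, Gamma_qpq = -0.098361, Gamma_qqq = 0.065574
  tau = 0.125000: gamma = (-0.291667, 0.239583), gamma' = (-0.333333, -0.166667); Gamma_ppp = 0.000000, Gamma_ppq = -0.409131, Gamma_pqq = 0.272754, Gamma_qpp = 0.000000, Gamma_qpq = -0.104905, Gamma_qqq = 0.069937
  tau = 0.250000: gamma = (-0.333333, 0.208333), gamma' = (-0.333333, -0.333333); Gamma_ppp = 0.000000, Gamma_ppq = -0.404160, Gamma_pqq = 0.269440, Gamma_qpp = 0.000000, Gamma_qpq = -0.106523, Gamma_qqq = 0.071015
  tau = 0.375000: gamma = (-0.375000, 0.156250), gamma' = (-0.333333, -0.500000); Gamma_ppp = 0.000000, Gamma_ppq = -0.398303, Gamma_pqq = 0.265535, Gamma_qpp = 0.000000, Gamma_qpq = -0.103514, Gamma_qqq = 0.069009
  tau = 0.500000: gamma = (-0.416667, 0.083333), gamma' = (-0.333333, -0.666667); Gamma_ppp = 0.000000, Gamma_ppq = -0.391428, Gamma_pqq = 0.260952, Gamma_qpp = 0.000000, Gamma_qpq = -0.096439, Gamma_qqq = 0.064292
  tau = 0.625000: gamma = (-0.458333, -0.010417), gamma' = (-0.333333, -0.833333); Gamma_ppp = 0.000000, Gamma_ppq = -0.383263, Gamma_pqq = 0.255509, Gamma_qpp = 0.000000, Gamma_qpq = -0.086052, Gamma_qqq = 0.057368
  tau = 0.750000: gamma = (-0.500000, -0.125000), gamma' = (-0.333333, -1.000000); Gamma_ppp = 0.000000, Gamma_ppq = -0.373512, Gamma_pqq = 0.249008, Gamma_qpp = 0.000000, Gamma_qpq = -0.073238, Gamma_qqq = 0.048825
  tau = 0.875000: gamma = (-0.541667, -0.260417), gamma' = (-0.333333, -1.166667); Gamma_ppp = 0.000000, Gamma_ppq = -0.361959, Gamma_pqq = 0.241306, Gamma_qpp = 0.000000, Gamma_qpq = -0.058937, Gamma_qqq = 0.039291
  tau = 1.000000: gamma = (-0.583333, -0.416667), gamma' = (-0.333333, -1.333333); Gamma_ppp = 0.000000, Gamma_ppq = -0.348542, Gamma_pqq = 0.232361, Gamma_qpp = 0.000000, Gamma_qpq = -0.044069, Gamma_qqq = 0.029379
step 0: V^p = -1.0000, V^q = 1.5000
step 1: k1 = (-0.206557, -0.049180), k2 = (-0.065869, -0.016889), k3 = (-0.067435, -0.017291), k4 = (0.069825, 0.018404); V <- V + (h/6)(k1 + 2k2 + 2k3 + k4): V^p = -1.0168, V^q = 1.4959
step 2: k1 = (0.069810, 0.018399), k2 = (0.200761, 0.052175), k3 = (0.197501, 0.051328), k4 = (0.318069, 0.078365); V <- V + (h/6)(k1 + 2k2 + 2k3 + k4): V^p = -0.9675, V^q = 1.5085
step 3: k1 = (0.318068, 0.078365), k2 = (0.425608, 0.095560), k3 = (0.421498, 0.094637), k4 = (0.512761, 0.100541); V <- V + (h/6)(k1 + 2k2 + 2k3 + k4): V^p = -0.8622, V^q = 1.5318
step 4: k1 = (0.512779, 0.100545), k2 = (0.585495, 0.095334), k3 = (0.581552, 0.094692), k4 = (0.634339, 0.080204); V <- V + (h/6)(k1 + 2k2 + 2k3 + k4): V^p = -0.7172, V^q = 1.5552

Answer: V^p = -0.7172, V^q = 1.5552


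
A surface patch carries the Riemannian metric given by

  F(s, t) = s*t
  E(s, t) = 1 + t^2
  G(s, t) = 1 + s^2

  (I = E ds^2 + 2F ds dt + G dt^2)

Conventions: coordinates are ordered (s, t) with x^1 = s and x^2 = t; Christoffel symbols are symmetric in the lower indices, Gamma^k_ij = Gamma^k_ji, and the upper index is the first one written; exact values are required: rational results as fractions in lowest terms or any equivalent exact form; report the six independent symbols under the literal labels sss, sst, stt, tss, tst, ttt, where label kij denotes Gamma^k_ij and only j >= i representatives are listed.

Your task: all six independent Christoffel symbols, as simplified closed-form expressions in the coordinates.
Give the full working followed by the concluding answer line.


E = 1 + t^2; F = s*t; G = 1 + s^2
Gamma^k_ij = (1/2) g^{kl} (d_i g_jl + d_j g_il - d_l g_ij), with g^inv = (1/(EG-F^2)) [[G, -F], [-F, E]]
first partials: E_s = 0, E_t = 2*t, F_s = t, F_t = s, G_s = 2*s, G_t = 0
D = EG - F^2 = 1 + t^2 + s^2
expanded: Gamma^s_ss = (G E_s - 2F F_s + F E_t)/(2D), Gamma^s_st = (G E_t - F G_s)/(2D), Gamma^s_tt = (2G F_t - G G_s - F G_t)/(2D), Gamma^t_ss = (2E F_s - E E_t - F E_s)/(2D), Gamma^t_st = (E G_s - F E_t)/(2D), Gamma^t_tt = (E G_t - 2F F_t + F G_s)/(2D); substitute and cancel common factors

Answer: Gamma_sss = 0, Gamma_sst = t/(s^2 + t^2 + 1), Gamma_stt = 0, Gamma_tss = 0, Gamma_tst = s/(s^2 + t^2 + 1), Gamma_ttt = 0


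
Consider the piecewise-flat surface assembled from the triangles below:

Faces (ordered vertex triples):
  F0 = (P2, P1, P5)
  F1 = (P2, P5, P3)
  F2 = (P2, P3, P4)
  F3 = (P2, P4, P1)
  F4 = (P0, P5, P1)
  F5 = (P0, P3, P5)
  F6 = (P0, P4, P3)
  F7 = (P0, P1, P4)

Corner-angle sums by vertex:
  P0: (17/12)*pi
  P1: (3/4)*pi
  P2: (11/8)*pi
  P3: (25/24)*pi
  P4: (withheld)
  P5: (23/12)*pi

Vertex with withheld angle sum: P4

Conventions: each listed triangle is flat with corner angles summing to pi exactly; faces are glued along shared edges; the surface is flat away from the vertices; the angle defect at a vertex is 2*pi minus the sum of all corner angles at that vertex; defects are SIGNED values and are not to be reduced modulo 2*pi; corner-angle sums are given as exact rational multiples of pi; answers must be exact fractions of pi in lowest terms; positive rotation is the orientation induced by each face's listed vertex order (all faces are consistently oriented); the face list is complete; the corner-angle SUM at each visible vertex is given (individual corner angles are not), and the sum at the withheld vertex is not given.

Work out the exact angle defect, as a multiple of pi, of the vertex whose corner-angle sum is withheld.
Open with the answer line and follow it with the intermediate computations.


Answer: defect(P4) = pi/2

V = 6, E = 12, F = 8; chi = V - E + F = 2
Gauss-Bonnet: total defect = 2*pi*chi = 4*pi; visible defects sum to (7/2)*pi


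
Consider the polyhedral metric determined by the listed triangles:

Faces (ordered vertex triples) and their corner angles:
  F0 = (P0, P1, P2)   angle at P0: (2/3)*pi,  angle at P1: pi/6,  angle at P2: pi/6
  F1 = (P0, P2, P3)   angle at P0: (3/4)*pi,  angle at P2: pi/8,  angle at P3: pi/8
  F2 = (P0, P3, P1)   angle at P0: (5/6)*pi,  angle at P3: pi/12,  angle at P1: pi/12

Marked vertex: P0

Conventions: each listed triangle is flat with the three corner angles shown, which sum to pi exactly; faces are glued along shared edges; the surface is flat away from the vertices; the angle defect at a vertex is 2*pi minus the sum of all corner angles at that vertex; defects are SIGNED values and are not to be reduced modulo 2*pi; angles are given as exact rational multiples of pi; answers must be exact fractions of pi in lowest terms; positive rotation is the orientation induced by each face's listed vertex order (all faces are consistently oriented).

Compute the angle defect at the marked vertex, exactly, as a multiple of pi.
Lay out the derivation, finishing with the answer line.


Sum of corner angles at P0: (9/4)*pi
defect = 2*pi - (9/4)*pi

Answer: defect(P0) = -pi/4


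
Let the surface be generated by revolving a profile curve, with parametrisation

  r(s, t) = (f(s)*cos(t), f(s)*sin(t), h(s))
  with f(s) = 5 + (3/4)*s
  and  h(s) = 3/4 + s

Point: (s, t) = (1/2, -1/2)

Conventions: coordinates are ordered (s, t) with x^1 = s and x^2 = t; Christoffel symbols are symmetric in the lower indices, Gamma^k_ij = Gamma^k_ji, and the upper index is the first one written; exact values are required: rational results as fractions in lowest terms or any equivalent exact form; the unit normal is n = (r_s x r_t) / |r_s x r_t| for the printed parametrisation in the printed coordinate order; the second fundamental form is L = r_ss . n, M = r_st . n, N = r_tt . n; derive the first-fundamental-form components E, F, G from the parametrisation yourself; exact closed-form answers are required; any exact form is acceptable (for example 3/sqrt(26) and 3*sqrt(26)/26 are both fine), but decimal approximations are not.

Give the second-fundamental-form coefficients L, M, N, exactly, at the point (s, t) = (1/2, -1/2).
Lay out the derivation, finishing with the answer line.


f = 43/8, f' = 3/4, f'' = 0, h' = 1, h'' = 0
E = 25/16, F = 0, G = 1849/64; answer radicand W^2 = 25/16
unnormalised second-form numerators: l = 0, m = 0, n = 43/8; L = l/sqrt(25/16), and similarly M = m/sqrt(W^2), N = n/sqrt(W^2)

Answer: L = 0, M = 0, N = 43/10


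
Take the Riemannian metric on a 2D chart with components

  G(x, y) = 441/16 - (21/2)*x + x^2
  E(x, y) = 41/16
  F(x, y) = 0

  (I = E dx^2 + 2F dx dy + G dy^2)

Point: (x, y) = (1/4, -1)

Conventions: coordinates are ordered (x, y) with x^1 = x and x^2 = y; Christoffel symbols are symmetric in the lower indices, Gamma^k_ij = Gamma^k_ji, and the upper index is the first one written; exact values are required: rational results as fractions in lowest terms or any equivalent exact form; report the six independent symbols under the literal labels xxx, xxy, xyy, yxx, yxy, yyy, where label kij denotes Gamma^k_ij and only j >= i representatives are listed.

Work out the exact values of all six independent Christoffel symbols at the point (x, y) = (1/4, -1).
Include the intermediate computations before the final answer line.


E = 41/16, F = 0, G = 25 at the point
E_x = 0, E_y = 0, F_x = 0, F_y = 0, G_x = -10, G_y = 0
EG - F^2 = 1025/16;  g^inv = (16/1025) * [[25, 0], [0, 41/16]]
first-kind symbols [ij,l] = (1/2)(d_i g_jl + d_j g_il - d_l g_ij): [xx,x] = E_x/2 = 0, [xx,y] = F_x - E_y/2 = 0, [xy,x] = E_y/2 = 0, [xy,y] = G_x/2 = -5, [yy,x] = F_y - G_x/2 = 5, [yy,y] = G_y/2 = 0
Gamma^x_ij = (G*[ij,x] - F*[ij,y])/(EG - F^2), Gamma^y_ij = (E*[ij,y] - F*[ij,x])/(EG - F^2)

Answer: Gamma_xxx = 0, Gamma_xxy = 0, Gamma_xyy = 80/41, Gamma_yxx = 0, Gamma_yxy = -1/5, Gamma_yyy = 0


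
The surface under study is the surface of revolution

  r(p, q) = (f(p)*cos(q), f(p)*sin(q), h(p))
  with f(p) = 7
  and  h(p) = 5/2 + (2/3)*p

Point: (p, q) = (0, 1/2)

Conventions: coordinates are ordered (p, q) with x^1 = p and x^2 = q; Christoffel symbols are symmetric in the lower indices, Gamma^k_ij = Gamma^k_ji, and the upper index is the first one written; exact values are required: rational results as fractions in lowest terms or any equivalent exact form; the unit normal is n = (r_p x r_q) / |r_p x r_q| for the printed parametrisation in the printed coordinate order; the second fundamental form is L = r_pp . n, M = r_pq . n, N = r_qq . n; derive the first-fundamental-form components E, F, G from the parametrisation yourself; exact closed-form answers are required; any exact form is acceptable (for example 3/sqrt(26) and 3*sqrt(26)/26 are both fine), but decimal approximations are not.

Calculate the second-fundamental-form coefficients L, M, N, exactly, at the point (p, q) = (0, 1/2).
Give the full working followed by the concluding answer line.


f = 7, f' = 0, f'' = 0, h' = 2/3, h'' = 0
E = 4/9, F = 0, G = 49; answer radicand W^2 = 4/9
unnormalised second-form numerators: l = 0, m = 0, n = 14/3; L = l/sqrt(4/9), and similarly M = m/sqrt(W^2), N = n/sqrt(W^2)

Answer: L = 0, M = 0, N = 7


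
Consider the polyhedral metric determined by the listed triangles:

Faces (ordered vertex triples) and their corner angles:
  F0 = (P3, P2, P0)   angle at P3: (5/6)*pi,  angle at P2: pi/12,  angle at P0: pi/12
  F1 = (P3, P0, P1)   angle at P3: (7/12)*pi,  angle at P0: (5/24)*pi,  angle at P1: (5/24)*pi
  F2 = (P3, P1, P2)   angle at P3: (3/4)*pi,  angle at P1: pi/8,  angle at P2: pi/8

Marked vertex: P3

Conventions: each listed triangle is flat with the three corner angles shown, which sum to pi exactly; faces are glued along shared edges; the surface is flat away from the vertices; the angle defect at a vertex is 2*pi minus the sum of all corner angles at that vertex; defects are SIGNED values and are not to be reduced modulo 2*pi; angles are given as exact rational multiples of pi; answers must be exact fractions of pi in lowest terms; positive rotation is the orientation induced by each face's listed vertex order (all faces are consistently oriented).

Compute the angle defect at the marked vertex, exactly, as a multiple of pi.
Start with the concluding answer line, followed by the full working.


Answer: defect(P3) = -pi/6

Sum of corner angles at P3: (13/6)*pi
defect = 2*pi - (13/6)*pi


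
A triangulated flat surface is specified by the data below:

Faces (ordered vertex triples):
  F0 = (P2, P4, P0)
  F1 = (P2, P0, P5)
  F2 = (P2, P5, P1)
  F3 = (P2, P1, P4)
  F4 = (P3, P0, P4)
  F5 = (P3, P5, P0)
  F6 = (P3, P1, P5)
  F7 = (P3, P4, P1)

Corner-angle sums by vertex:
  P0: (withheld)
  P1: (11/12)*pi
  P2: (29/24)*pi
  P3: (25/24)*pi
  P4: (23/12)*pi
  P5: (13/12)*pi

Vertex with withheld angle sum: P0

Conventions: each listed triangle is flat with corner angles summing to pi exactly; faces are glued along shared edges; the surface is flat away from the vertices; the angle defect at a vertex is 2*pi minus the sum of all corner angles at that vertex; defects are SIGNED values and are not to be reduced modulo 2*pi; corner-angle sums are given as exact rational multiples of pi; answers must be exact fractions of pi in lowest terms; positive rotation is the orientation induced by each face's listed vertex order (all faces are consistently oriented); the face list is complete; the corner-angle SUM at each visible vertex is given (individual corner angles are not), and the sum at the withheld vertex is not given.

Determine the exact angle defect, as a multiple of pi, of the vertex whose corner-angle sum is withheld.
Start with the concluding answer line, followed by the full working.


Answer: defect(P0) = pi/6

V = 6, E = 12, F = 8; chi = V - E + F = 2
Gauss-Bonnet: total defect = 2*pi*chi = 4*pi; visible defects sum to (23/6)*pi


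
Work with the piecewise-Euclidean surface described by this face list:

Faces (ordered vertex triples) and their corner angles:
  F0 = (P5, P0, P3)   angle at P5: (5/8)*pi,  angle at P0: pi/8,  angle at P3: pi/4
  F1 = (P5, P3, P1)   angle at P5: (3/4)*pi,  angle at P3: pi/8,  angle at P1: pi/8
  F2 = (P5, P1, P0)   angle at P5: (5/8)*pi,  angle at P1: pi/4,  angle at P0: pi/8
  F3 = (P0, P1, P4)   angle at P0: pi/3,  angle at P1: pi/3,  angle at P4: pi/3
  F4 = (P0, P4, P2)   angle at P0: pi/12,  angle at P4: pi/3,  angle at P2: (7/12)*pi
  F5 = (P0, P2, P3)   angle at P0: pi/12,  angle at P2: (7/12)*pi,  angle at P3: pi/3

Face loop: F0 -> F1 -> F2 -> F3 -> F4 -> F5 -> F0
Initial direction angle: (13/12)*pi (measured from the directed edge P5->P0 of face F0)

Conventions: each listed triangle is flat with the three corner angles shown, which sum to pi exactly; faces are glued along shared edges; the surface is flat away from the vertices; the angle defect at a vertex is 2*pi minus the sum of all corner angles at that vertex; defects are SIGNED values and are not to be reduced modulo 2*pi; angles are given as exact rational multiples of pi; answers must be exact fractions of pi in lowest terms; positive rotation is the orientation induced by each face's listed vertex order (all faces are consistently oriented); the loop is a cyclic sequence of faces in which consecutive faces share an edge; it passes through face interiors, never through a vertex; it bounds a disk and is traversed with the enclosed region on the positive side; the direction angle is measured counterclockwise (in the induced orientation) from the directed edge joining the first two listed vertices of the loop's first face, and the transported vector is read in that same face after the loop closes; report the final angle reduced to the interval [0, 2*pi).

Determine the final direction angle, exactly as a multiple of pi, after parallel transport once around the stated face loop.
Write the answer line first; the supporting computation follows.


Answer: final direction angle = pi/3

enclosed vertex P0: corner angles sum to (3/4)*pi, defect = 2*pi - (3/4)*pi = (5/4)*pi
enclosed vertex P5: corner angles sum to 2*pi, defect = 2*pi - 2*pi = 0
adding the enclosed defects to the starting angle (mod 2*pi, induced orientation) gives the holonomy
final angle = (13/12)*pi + (5/4)*pi = pi/3 (mod 2*pi)
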